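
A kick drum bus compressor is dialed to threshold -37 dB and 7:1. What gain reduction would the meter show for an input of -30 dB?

6 dB

Overshoot = -30 − (-37) = 7 dB.
At 7:1, output sits 7/7 = 1 dB above threshold.
So the signal is attenuated by 7 − 1 = 6 dB.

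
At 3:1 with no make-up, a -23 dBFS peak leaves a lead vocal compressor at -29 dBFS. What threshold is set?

-32 dBFS

Let T be the threshold. Output overshoot = (input overshoot)/R, so -29 − T = (-23 − T)/3.
3·(-29 − T) = -23 − T → 2·T = -87 − (-23) = -64.
T = -64/2 = -32 dBFS.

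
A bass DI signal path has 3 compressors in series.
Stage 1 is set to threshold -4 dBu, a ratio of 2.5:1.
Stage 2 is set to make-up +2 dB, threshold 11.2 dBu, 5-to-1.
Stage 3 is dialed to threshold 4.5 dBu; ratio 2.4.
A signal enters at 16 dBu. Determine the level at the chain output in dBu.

Stage 1: 20 dB above -4 dBu, reduced 2.5:1 to 8 dB above → 4 dBu.
Stage 2: below threshold (4 ≤ 11.2); passes unchanged; make-up brings it to 6 dBu.
Stage 3: overshoot 1.5 dB → 1.5/2.4 = 0.625 dB → 5.125 dBu.

5.125 dBu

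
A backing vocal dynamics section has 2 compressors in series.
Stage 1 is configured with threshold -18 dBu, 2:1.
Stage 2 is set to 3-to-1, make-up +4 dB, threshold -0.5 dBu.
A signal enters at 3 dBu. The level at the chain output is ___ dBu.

-3.5 dBu

Stage 1: 21 dB above -18 dBu, reduced 2:1 to 10.5 dB above → -7.5 dBu.
Stage 2: -7.5 dBu ≤ -0.5 dBu, so stage 2 doesn't engage; make-up brings it to -3.5 dBu.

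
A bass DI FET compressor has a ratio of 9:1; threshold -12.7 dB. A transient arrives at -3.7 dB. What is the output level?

-3.7 dB sits 9 dB over threshold.
9:1 compression reduces that to 9/9 = 1 dB over.
So the level is -12.7 + 1 = -11.7 dB.

-11.7 dB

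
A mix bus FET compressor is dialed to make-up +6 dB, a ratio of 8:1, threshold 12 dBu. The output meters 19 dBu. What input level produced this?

20 dBu

Remove make-up: 19 − 6 = 13 dBu.
That's 1 dB above the 12 dBu threshold.
Input overshoot = R × output overshoot = 8 dB → input = 12 + 8 = 20 dBu.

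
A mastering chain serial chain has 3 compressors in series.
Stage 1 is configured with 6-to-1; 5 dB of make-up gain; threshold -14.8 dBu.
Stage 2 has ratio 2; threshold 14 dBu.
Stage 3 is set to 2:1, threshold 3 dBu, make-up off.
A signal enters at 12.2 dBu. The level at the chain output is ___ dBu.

-5.3 dBu

Stage 1: 27 dB above -14.8 dBu, reduced 6:1 to 4.5 dB above → -10.3 dBu; +5 dB make-up → -5.3 dBu.
Stage 2: below threshold (-5.3 ≤ 14); passes unchanged; output -5.3 dBu.
Stage 3: below threshold (-5.3 ≤ 3); passes unchanged; output -5.3 dBu.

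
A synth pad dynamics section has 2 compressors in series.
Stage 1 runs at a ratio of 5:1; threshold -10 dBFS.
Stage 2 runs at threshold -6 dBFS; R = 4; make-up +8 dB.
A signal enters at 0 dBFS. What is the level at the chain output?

Stage 1: 10 dB above -10 dBFS, reduced 5:1 to 2 dB above → -8 dBFS.
Stage 2: -8 dBFS ≤ -6 dBFS, so stage 2 doesn't engage; make-up brings it to 0 dBFS.

0 dBFS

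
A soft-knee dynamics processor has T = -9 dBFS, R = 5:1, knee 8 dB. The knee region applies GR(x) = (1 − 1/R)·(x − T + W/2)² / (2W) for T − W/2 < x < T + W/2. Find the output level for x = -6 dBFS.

x − T + W/2 = -6 − (-9) + 4 = 7.
GR = (1 − 1/5) × 7² / 16 = 0.8 × 49 / 16 = 2.45 dB.
Output = -6 − 2.45 = -8.45 dBFS.

-8.45 dBFS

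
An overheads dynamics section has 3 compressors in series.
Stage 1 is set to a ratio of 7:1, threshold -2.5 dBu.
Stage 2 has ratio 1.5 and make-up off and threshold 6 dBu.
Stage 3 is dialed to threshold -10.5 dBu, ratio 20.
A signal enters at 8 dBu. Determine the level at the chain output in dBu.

Stage 1: 10.5 dB above -2.5 dBu, reduced 7:1 to 1.5 dB above → -1 dBu.
Stage 2: -1 dBu is at or below the 6 dBu threshold — no compression; output -1 dBu.
Stage 3: 9.5 dB above -10.5 dBu, reduced 20:1 to 0.475 dB above → -10.025 dBu.

-10.025 dBu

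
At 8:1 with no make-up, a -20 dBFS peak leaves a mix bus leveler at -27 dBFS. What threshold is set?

Let T be the threshold. Output overshoot = (input overshoot)/R, so -27 − T = (-20 − T)/8.
8·(-27 − T) = -20 − T → 7·T = -216 − (-20) = -196.
T = -196/7 = -28 dBFS.

-28 dBFS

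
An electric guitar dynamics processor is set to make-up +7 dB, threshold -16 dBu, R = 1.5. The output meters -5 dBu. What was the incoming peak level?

-10 dBu

Remove make-up: -5 − 7 = -12 dBu.
That's 4 dB above the -16 dBu threshold.
Input overshoot = R × output overshoot = 6 dB → input = -16 + 6 = -10 dBu.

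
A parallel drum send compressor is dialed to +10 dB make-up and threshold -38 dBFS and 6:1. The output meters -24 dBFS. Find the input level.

Remove make-up: -24 − 10 = -34 dBFS.
That's 4 dB above the -38 dBFS threshold.
Undo the ratio: input overshoot = 4 × 6 = 24 dB, giving input = -14 dBFS.

-14 dBFS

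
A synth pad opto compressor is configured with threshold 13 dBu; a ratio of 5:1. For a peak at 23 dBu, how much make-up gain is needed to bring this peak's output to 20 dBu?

5 dB

Without make-up, output = threshold + overshoot/5 = 13 + 2 = 15 dBu.
Gap to target: 5 dB.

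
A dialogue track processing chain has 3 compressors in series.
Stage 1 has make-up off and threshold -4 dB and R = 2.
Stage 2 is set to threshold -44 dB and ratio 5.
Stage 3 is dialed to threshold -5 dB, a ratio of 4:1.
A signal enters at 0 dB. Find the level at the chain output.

Stage 1: overshoot 4 dB → 4/2 = 2 dB → -2 dB.
Stage 2: overshoot 42 dB → 42/5 = 8.4 dB → -35.6 dB.
Stage 3: -35.6 dB is at or below the -5 dB threshold — no compression; output -35.6 dB.

-35.6 dB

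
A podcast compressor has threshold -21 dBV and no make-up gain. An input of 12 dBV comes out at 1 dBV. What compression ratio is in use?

Input overshoot = 12 − (-21) = 33 dB; output overshoot = 1 − (-21) = 22 dB.
Ratio = 33 / 22 = 1.5.

1.5:1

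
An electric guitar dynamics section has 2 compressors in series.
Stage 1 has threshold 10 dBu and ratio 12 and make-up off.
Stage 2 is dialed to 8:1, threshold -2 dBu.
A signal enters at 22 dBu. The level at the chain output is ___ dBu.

Stage 1: 12 dB above 10 dBu, reduced 12:1 to 1 dB above → 11 dBu.
Stage 2: 13 dB above -2 dBu, reduced 8:1 to 1.625 dB above → -0.375 dBu.

-0.375 dBu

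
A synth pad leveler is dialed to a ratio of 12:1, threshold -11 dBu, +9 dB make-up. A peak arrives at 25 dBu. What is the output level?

Overshoot: 25 − (-11) = 36 dB.
The 36 dB excess becomes 3 dB after 12:1 reduction.
So the level is -11 + 3 = -8 dBu; make-up adds 9 dB, giving 1 dBu.

1 dBu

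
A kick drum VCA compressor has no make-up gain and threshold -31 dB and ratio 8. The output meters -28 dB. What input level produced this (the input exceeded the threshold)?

Post-compression overshoot = -28 − (-31) = 3 dB.
Undo the ratio: input overshoot = 3 × 8 = 24 dB, giving input = -7 dB.

-7 dB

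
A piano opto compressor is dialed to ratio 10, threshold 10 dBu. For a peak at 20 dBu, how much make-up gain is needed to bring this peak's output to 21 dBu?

Without make-up, output = threshold + overshoot/10 = 10 + 1 = 11 dBu.
Gap to target: 10 dB.

10 dB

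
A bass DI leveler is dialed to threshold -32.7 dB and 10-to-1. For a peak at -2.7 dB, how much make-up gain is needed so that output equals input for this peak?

27 dB

Overshoot 30 dB → 30/10 = 3 dB after compression, so the compressed level is -32.7 + 3 = -29.7 dB.
Make-up = target − compressed = -2.7 − (-29.7) = 27 dB.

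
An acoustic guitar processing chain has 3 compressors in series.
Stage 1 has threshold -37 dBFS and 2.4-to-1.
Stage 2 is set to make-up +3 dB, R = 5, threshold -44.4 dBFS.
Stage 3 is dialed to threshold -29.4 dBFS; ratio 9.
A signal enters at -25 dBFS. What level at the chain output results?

-38.92 dBFS

Stage 1: overshoot 12 dB → 12/2.4 = 5 dB → -32 dBFS.
Stage 2: -32 dBFS is 12.4 dB over -44.4 dBFS; at 5:1 that becomes 2.48 dB over, giving -41.92 dBFS; +3 dB make-up → -38.92 dBFS.
Stage 3: -38.92 dBFS ≤ -29.4 dBFS, so stage 3 doesn't engage; output -38.92 dBFS.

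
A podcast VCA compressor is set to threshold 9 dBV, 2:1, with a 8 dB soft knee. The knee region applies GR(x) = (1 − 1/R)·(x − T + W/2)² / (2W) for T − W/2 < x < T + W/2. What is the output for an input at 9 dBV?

8.5 dBV

x − T + W/2 = 9 − 9 + 4 = 4.
GR = (1 − 1/2) × 4² / 16 = 0.5 × 16 / 16 = 0.5 dB.
Output = 9 − 0.5 = 8.5 dBV.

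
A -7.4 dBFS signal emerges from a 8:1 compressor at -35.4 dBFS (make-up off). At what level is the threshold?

-39.4 dBFS

Let T be the threshold. Output overshoot = (input overshoot)/R, so -35.4 − T = (-7.4 − T)/8.
8·(-35.4 − T) = -7.4 − T → 7·T = -283.2 − (-7.4) = -275.8.
T = -275.8/7 = -39.4 dBFS.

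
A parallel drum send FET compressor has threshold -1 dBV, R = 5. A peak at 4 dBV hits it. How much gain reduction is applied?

Overshoot = 4 − (-1) = 5 dB.
At 5:1, output sits 5/5 = 1 dB above threshold.
Gain reduction = 5 − 1 = 4 dB.

4 dB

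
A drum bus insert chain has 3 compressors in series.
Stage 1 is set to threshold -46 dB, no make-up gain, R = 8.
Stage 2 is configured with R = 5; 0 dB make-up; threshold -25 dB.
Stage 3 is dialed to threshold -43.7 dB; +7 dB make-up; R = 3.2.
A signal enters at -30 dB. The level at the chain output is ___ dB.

Stage 1: overshoot 16 dB → 16/8 = 2 dB → -44 dB.
Stage 2: -44 dB ≤ -25 dB, so stage 2 doesn't engage; output -44 dB.
Stage 3: -44 dB ≤ -43.7 dB, so stage 3 doesn't engage; make-up brings it to -37 dB.

-37 dB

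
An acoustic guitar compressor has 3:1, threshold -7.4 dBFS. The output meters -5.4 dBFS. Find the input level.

-1.4 dBFS

Post-compression overshoot = -5.4 − (-7.4) = 2 dB.
Input overshoot = R × output overshoot = 6 dB → input = -7.4 + 6 = -1.4 dBFS.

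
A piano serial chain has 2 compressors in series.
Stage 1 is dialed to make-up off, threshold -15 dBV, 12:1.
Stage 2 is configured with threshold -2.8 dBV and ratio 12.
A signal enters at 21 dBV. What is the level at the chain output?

Stage 1: 21 dBV is 36 dB over -15 dBV; at 12:1 that becomes 3 dB over, giving -12 dBV.
Stage 2: below threshold (-12 ≤ -2.8); passes unchanged; output -12 dBV.

-12 dBV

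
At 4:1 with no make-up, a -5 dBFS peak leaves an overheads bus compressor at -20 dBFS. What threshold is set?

-25 dBFS

Let T be the threshold. Output overshoot = (input overshoot)/R, so -20 − T = (-5 − T)/4.
4·(-20 − T) = -5 − T → 3·T = -80 − (-5) = -75.
T = -75/3 = -25 dBFS.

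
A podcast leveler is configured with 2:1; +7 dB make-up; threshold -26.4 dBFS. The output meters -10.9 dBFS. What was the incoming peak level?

-9.4 dBFS

Before make-up, the level was -10.9 − 7 = -17.9 dBFS.
The compressed level sits -17.9 − (-26.4) = 8.5 dB over threshold.
Undo the ratio: input overshoot = 8.5 × 2 = 17 dB, giving input = -9.4 dBFS.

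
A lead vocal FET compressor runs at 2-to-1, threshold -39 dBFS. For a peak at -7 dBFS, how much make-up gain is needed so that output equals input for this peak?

16 dB

Without make-up, output = threshold + overshoot/2 = -39 + 16 = -23 dBFS.
Gap to target: 16 dB.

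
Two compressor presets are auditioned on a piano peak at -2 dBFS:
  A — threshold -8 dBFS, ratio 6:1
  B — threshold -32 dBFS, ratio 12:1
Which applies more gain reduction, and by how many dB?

A: overshoot 6 dB → output overshoot 1 dB → GR 5 dB.
B: overshoot 30 dB → output overshoot 2.5 dB → GR 27.5 dB.
Difference: 22.5 dB in favour of B.

B, by 22.5 dB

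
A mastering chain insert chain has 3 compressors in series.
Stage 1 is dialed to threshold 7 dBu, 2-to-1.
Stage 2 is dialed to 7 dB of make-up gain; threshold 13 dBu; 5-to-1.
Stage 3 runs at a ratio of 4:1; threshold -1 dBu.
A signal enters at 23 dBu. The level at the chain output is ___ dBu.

Stage 1: 16 dB above 7 dBu, reduced 2:1 to 8 dB above → 15 dBu.
Stage 2: 15 dBu is 2 dB over 13 dBu; at 5:1 that becomes 0.4 dB over, giving 13.4 dBu; +7 dB make-up → 20.4 dBu.
Stage 3: overshoot 21.4 dB → 21.4/4 = 5.35 dB → 4.35 dBu.

4.35 dBu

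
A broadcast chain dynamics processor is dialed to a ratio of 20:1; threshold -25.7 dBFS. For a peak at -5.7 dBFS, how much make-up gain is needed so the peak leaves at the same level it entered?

The peak compresses to -25.7 + 20/20 = -24.7 dBFS.
To reach -5.7 dBFS requires -5.7 − (-24.7) = 19 dB of make-up.

19 dB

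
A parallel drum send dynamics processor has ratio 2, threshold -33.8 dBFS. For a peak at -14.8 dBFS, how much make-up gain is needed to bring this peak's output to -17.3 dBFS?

Overshoot 19 dB → 19/2 = 9.5 dB after compression, so the compressed level is -33.8 + 9.5 = -24.3 dBFS.
Make-up = target − compressed = -17.3 − (-24.3) = 7 dB.

7 dB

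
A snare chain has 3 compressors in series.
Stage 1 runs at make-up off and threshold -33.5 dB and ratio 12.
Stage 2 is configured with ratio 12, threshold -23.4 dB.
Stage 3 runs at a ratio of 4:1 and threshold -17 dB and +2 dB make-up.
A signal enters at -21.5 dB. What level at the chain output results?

-30.5 dB

Stage 1: overshoot 12 dB → 12/12 = 1 dB → -32.5 dB.
Stage 2: -32.5 dB ≤ -23.4 dB, so stage 2 doesn't engage; output -32.5 dB.
Stage 3: -32.5 dB ≤ -17 dB, so stage 3 doesn't engage; make-up brings it to -30.5 dB.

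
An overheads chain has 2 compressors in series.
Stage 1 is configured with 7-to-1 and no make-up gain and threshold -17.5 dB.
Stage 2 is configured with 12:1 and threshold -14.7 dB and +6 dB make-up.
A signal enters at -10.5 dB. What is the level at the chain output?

-10.5 dB

Stage 1: -10.5 dB is 7 dB over -17.5 dB; at 7:1 that becomes 1 dB over, giving -16.5 dB.
Stage 2: below threshold (-16.5 ≤ -14.7); passes unchanged; make-up brings it to -10.5 dB.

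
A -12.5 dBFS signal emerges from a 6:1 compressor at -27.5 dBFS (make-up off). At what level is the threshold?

-30.5 dBFS

Input is 18 dB above T (since output overshoot × R = input overshoot: (-27.5 − T)·6 = -12.5 − T gives T = -30.5 dBFS).
Check: -30.5 + (-12.5 − (-30.5))/6 = -30.5 + 3 = -27.5 dBFS. ✓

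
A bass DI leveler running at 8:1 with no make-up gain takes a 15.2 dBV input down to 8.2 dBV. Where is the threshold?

7.2 dBV

Gain reduction = 15.2 − 8.2 = 7 dB; output overshoot = GR / (R − 1) = 7 / 7 = 1 dB.
Threshold = output − output overshoot = 8.2 − 1 = 7.2 dBV.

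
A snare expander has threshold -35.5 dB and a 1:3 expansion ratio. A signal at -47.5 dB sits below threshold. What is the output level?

Below threshold, a 1:3 expander applies gain = (3−1)×(T − x) of attenuation.
(3−1) × 12 = 24 dB, so output = -47.5 − 24 = -71.5 dB.

-71.5 dB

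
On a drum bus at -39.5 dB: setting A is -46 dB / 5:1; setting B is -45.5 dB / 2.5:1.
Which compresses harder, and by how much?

A: overshoot 6.5 dB → output overshoot 1.3 dB → GR 5.2 dB.
B: overshoot 6 dB → output overshoot 2.4 dB → GR 3.6 dB.
A reduces 1.6 dB more.

A, by 1.6 dB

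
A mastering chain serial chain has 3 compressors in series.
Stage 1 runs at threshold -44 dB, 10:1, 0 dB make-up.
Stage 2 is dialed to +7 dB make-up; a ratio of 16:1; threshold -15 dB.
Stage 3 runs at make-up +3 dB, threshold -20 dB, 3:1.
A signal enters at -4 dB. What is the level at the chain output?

-30 dB

Stage 1: overshoot 40 dB → 40/10 = 4 dB → -40 dB.
Stage 2: below threshold (-40 ≤ -15); passes unchanged; make-up brings it to -33 dB.
Stage 3: -33 dB is at or below the -20 dB threshold — no compression; make-up brings it to -30 dB.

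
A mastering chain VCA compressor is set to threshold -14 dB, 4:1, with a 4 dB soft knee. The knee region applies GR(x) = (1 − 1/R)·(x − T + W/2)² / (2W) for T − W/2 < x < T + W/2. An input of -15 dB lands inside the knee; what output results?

-15.09375 dB

x − T + W/2 = -15 − (-14) + 2 = 1.
GR = (1 − 1/4) × 1² / 8 = 0.75 × 1 / 8 = 0.09375 dB.
Output = -15 − 0.09375 = -15.09375 dB.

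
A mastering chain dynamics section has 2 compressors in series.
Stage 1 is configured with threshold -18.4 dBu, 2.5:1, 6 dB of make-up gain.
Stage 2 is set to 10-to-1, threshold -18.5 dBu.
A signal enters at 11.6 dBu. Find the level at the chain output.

Stage 1: 11.6 dBu is 30 dB over -18.4 dBu; at 2.5:1 that becomes 12 dB over, giving -6.4 dBu; +6 dB make-up → -0.4 dBu.
Stage 2: -0.4 dBu is 18.1 dB over -18.5 dBu; at 10:1 that becomes 1.81 dB over, giving -16.69 dBu.

-16.69 dBu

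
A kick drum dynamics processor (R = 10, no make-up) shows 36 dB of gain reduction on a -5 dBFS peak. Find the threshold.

-45 dBFS

Gain reduction = -5 − (-41) = 36 dB; output overshoot = GR / (R − 1) = 36 / 9 = 4 dB.
Threshold = output − output overshoot = -41 − 4 = -45 dBFS.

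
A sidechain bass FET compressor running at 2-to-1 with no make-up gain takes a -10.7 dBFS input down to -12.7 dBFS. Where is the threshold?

-14.7 dBFS

Let T be the threshold. Output overshoot = (input overshoot)/R, so -12.7 − T = (-10.7 − T)/2.
2·(-12.7 − T) = -10.7 − T → 1·T = -25.4 − (-10.7) = -14.7.
T = -14.7/1 = -14.7 dBFS.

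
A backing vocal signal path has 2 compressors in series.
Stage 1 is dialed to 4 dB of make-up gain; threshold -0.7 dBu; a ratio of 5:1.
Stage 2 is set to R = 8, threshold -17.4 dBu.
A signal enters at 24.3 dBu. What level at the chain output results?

Stage 1: 24.3 dBu is 25 dB over -0.7 dBu; at 5:1 that becomes 5 dB over, giving 4.3 dBu; +4 dB make-up → 8.3 dBu.
Stage 2: 8.3 dBu is 25.7 dB over -17.4 dBu; at 8:1 that becomes 3.2125 dB over, giving -14.1875 dBu.

-14.1875 dBu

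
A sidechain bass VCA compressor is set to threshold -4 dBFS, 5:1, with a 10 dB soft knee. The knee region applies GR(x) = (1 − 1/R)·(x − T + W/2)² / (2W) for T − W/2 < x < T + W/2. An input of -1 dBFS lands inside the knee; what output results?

x − T + W/2 = -1 − (-4) + 5 = 8.
GR = (1 − 1/5) × 8² / 20 = 0.8 × 64 / 20 = 2.56 dB.
Output = -1 − 2.56 = -3.56 dBFS.

-3.56 dBFS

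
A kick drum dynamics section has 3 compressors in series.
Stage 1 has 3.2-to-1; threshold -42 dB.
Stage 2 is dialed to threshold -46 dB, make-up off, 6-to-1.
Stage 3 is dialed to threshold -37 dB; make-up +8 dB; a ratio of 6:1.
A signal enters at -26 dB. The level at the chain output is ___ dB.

Stage 1: -26 dB is 16 dB over -42 dB; at 3.2:1 that becomes 5 dB over, giving -37 dB.
Stage 2: 9 dB above -46 dB, reduced 6:1 to 1.5 dB above → -44.5 dB.
Stage 3: below threshold (-44.5 ≤ -37); passes unchanged; make-up brings it to -36.5 dB.

-36.5 dB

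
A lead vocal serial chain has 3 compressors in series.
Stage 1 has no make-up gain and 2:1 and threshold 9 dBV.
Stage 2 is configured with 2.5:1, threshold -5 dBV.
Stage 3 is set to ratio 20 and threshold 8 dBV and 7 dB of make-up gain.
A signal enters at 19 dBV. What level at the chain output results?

Stage 1: overshoot 10 dB → 10/2 = 5 dB → 14 dBV.
Stage 2: 14 dBV is 19 dB over -5 dBV; at 2.5:1 that becomes 7.6 dB over, giving 2.6 dBV.
Stage 3: 2.6 dBV ≤ 8 dBV, so stage 3 doesn't engage; make-up brings it to 9.6 dBV.

9.6 dBV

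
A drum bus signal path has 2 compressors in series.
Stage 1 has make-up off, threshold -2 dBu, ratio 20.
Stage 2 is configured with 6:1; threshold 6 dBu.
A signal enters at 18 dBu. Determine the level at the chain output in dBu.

-1 dBu

Stage 1: 20 dB above -2 dBu, reduced 20:1 to 1 dB above → -1 dBu.
Stage 2: -1 dBu is at or below the 6 dBu threshold — no compression; output -1 dBu.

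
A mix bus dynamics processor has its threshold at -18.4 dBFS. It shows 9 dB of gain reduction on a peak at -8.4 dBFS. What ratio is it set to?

10:1

Input overshoot = -8.4 − (-18.4) = 10 dB.
Output overshoot = 10 − 9 = 1 dB.
Ratio = input overshoot / output overshoot = 10 / 1 = 10.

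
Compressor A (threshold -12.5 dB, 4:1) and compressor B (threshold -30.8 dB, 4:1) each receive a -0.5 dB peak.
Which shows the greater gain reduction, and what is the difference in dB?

B, by 13.725 dB

A: overshoot 12 dB → output overshoot 3 dB → GR 9 dB.
B: overshoot 30.3 dB → output overshoot 7.575 dB → GR 22.725 dB.
Difference: 13.725 dB in favour of B.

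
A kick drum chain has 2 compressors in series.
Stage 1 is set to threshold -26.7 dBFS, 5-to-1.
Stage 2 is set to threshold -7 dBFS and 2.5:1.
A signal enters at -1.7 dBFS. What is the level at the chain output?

-21.7 dBFS

Stage 1: overshoot 25 dB → 25/5 = 5 dB → -21.7 dBFS.
Stage 2: -21.7 dBFS ≤ -7 dBFS, so stage 2 doesn't engage; output -21.7 dBFS.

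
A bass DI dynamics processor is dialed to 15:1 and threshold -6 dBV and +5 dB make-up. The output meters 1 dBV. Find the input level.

24 dBV

Before make-up, the level was 1 − 5 = -4 dBV.
That's 2 dB above the -6 dBV threshold.
Undo the ratio: input overshoot = 2 × 15 = 30 dB, giving input = 24 dBV.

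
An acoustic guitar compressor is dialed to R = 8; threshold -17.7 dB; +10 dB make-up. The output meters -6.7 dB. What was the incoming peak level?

-9.7 dB

Remove make-up: -6.7 − 10 = -16.7 dB.
That's 1 dB above the -17.7 dB threshold.
Before 8:1 compression the overshoot was 1 × 8 = 8 dB, so input = -17.7 + 8 = -9.7 dB.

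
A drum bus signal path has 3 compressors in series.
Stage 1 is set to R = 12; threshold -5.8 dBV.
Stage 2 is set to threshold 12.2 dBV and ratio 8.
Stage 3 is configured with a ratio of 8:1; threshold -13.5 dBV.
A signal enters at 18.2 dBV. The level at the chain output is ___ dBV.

Stage 1: overshoot 24 dB → 24/12 = 2 dB → -3.8 dBV.
Stage 2: -3.8 dBV is at or below the 12.2 dBV threshold — no compression; output -3.8 dBV.
Stage 3: -3.8 dBV is 9.7 dB over -13.5 dBV; at 8:1 that becomes 1.2125 dB over, giving -12.2875 dBV.

-12.2875 dBV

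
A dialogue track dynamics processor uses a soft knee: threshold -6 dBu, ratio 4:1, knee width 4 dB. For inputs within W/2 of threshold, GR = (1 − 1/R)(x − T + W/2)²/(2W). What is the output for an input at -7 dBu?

-7.09375 dBu

x − T + W/2 = -7 − (-6) + 2 = 1.
GR = (1 − 1/4) × 1² / 8 = 0.75 × 1 / 8 = 0.09375 dB.
Output = -7 − 0.09375 = -7.09375 dBu.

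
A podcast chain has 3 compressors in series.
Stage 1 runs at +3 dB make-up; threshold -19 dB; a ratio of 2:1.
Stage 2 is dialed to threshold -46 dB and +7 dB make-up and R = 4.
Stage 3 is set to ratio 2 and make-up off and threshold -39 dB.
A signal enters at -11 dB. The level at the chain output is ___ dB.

-34.75 dB

Stage 1: overshoot 8 dB → 8/2 = 4 dB → -15 dB; +3 dB make-up → -12 dB.
Stage 2: 34 dB above -46 dB, reduced 4:1 to 8.5 dB above → -37.5 dB; +7 dB make-up → -30.5 dB.
Stage 3: -30.5 dB is 8.5 dB over -39 dB; at 2:1 that becomes 4.25 dB over, giving -34.75 dB.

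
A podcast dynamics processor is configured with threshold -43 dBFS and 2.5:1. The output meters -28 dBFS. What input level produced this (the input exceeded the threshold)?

That's 15 dB above the -43 dBFS threshold.
Input overshoot = R × output overshoot = 37.5 dB → input = -43 + 37.5 = -5.5 dBFS.

-5.5 dBFS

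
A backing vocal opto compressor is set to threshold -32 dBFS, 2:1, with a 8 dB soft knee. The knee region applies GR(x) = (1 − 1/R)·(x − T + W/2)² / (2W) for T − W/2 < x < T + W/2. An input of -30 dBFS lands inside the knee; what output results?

x − T + W/2 = -30 − (-32) + 4 = 6.
GR = (1 − 1/2) × 6² / 16 = 0.5 × 36 / 16 = 1.125 dB.
Output = -30 − 1.125 = -31.125 dBFS.

-31.125 dBFS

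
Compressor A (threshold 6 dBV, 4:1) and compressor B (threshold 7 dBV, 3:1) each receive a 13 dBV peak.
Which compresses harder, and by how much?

A, by 1.25 dB

A: overshoot 7 dB → output overshoot 1.75 dB → GR 5.25 dB.
B: overshoot 6 dB → output overshoot 2 dB → GR 4 dB.
A reduces 1.25 dB more.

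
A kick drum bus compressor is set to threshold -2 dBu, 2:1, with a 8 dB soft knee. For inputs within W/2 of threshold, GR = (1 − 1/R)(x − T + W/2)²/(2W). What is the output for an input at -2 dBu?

-2.5 dBu

x − T + W/2 = -2 − (-2) + 4 = 4.
GR = (1 − 1/2) × 4² / 16 = 0.5 × 16 / 16 = 0.5 dB.
Output = -2 − 0.5 = -2.5 dBu.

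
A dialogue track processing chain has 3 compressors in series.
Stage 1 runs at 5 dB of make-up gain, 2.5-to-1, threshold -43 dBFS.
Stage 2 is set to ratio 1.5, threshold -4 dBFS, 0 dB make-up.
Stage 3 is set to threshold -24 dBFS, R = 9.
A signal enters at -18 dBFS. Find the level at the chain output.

Stage 1: overshoot 25 dB → 25/2.5 = 10 dB → -33 dBFS; +5 dB make-up → -28 dBFS.
Stage 2: below threshold (-28 ≤ -4); passes unchanged; output -28 dBFS.
Stage 3: -28 dBFS ≤ -24 dBFS, so stage 3 doesn't engage; output -28 dBFS.

-28 dBFS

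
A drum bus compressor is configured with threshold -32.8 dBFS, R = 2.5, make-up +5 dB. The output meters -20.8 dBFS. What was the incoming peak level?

Remove make-up: -20.8 − 5 = -25.8 dBFS.
That's 7 dB above the -32.8 dBFS threshold.
Undo the ratio: input overshoot = 7 × 2.5 = 17.5 dB, giving input = -15.3 dBFS.

-15.3 dBFS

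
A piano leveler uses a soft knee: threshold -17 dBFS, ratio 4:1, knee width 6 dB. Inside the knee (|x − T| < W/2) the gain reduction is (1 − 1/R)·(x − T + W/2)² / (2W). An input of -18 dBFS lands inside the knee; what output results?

x − T + W/2 = -18 − (-17) + 3 = 2.
GR = (1 − 1/4) × 2² / 12 = 0.75 × 4 / 12 = 0.25 dB.
Output = -18 − 0.25 = -18.25 dBFS.

-18.25 dBFS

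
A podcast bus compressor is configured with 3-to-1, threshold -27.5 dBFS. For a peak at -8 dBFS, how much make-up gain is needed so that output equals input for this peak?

The peak compresses to -27.5 + 19.5/3 = -21 dBFS.
To reach -8 dBFS requires -8 − (-21) = 13 dB of make-up.

13 dB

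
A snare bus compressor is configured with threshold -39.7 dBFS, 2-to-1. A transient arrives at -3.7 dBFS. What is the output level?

Overshoot: -3.7 − (-39.7) = 36 dB.
At 2:1 the overshoot is divided by 2, leaving 18 dB above threshold.
That puts the output at -21.7 dBFS.

-21.7 dBFS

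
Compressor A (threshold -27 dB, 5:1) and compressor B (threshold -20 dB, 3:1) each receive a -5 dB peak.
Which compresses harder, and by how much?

A: GR = 22 − 22/5 = 17.6 dB.
B: GR = 15 − 15/3 = 10 dB.
A reduces 7.6 dB more.

A, by 7.6 dB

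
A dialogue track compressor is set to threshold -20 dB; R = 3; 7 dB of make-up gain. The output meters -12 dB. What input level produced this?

Before make-up, the level was -12 − 7 = -19 dB.
Post-compression overshoot = -19 − (-20) = 1 dB.
Before 3:1 compression the overshoot was 1 × 3 = 3 dB, so input = -20 + 3 = -17 dB.

-17 dB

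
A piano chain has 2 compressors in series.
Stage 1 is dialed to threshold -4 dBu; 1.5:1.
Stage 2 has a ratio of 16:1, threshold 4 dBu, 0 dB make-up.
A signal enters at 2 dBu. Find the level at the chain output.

Stage 1: overshoot 6 dB → 6/1.5 = 4 dB → 0 dBu.
Stage 2: below threshold (0 ≤ 4); passes unchanged; output 0 dBu.

0 dBu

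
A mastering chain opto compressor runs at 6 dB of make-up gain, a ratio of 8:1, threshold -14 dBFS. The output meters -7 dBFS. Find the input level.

Remove make-up: -7 − 6 = -13 dBFS.
Post-compression overshoot = -13 − (-14) = 1 dB.
Before 8:1 compression the overshoot was 1 × 8 = 8 dB, so input = -14 + 8 = -6 dBFS.

-6 dBFS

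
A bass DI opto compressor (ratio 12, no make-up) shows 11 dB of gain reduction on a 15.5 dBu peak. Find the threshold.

3.5 dBu

Gain reduction = 15.5 − 4.5 = 11 dB; output overshoot = GR / (R − 1) = 11 / 11 = 1 dB.
Threshold = output − output overshoot = 4.5 − 1 = 3.5 dBu.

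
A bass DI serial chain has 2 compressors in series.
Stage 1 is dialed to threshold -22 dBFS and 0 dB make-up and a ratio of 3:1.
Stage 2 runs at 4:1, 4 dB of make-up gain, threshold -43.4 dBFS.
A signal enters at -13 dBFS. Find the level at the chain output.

-33.3 dBFS

Stage 1: -13 dBFS is 9 dB over -22 dBFS; at 3:1 that becomes 3 dB over, giving -19 dBFS.
Stage 2: -19 dBFS is 24.4 dB over -43.4 dBFS; at 4:1 that becomes 6.1 dB over, giving -37.3 dBFS; +4 dB make-up → -33.3 dBFS.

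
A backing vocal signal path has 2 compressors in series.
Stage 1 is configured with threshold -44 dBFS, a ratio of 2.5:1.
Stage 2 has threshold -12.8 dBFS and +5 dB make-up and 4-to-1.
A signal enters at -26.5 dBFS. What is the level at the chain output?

-32 dBFS

Stage 1: overshoot 17.5 dB → 17.5/2.5 = 7 dB → -37 dBFS.
Stage 2: below threshold (-37 ≤ -12.8); passes unchanged; make-up brings it to -32 dBFS.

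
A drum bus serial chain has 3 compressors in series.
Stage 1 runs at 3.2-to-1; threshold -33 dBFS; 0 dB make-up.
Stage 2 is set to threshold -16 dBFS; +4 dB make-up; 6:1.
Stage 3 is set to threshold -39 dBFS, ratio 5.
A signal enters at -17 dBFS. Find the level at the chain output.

-36 dBFS

Stage 1: -17 dBFS is 16 dB over -33 dBFS; at 3.2:1 that becomes 5 dB over, giving -28 dBFS.
Stage 2: below threshold (-28 ≤ -16); passes unchanged; make-up brings it to -24 dBFS.
Stage 3: -24 dBFS is 15 dB over -39 dBFS; at 5:1 that becomes 3 dB over, giving -36 dBFS.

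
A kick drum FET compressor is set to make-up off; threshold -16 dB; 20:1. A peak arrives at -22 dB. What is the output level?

-22 dB is 6 dB below the -16 dB threshold, so no gain reduction is applied.
Output = input = -22 dB.

-22 dB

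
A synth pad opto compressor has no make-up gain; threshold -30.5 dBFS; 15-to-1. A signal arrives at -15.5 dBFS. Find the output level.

-15.5 dBFS sits 15 dB over threshold.
The 15 dB excess becomes 1 dB after 15:1 reduction.
So the level is -30.5 + 1 = -29.5 dBFS.

-29.5 dBFS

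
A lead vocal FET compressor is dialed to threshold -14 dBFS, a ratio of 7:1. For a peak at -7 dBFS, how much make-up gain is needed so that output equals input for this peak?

6 dB

Overshoot 7 dB → 7/7 = 1 dB after compression, so the compressed level is -14 + 1 = -13 dBFS.
Make-up = target − compressed = -7 − (-13) = 6 dB.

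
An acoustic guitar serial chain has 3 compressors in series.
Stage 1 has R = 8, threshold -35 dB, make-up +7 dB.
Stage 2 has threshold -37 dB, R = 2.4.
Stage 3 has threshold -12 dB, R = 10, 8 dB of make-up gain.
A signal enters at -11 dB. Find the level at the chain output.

Stage 1: -11 dB is 24 dB over -35 dB; at 8:1 that becomes 3 dB over, giving -32 dB; +7 dB make-up → -25 dB.
Stage 2: -25 dB is 12 dB over -37 dB; at 2.4:1 that becomes 5 dB over, giving -32 dB.
Stage 3: -32 dB ≤ -12 dB, so stage 3 doesn't engage; make-up brings it to -24 dB.

-24 dB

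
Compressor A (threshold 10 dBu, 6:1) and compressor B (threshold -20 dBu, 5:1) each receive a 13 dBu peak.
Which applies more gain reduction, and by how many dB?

A: overshoot 3 dB → output overshoot 0.5 dB → GR 2.5 dB.
B: overshoot 33 dB → output overshoot 6.6 dB → GR 26.4 dB.
Difference: 23.9 dB in favour of B.

B, by 23.9 dB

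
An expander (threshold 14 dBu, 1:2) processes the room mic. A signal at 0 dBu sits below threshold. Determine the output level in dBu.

-14 dBu

The input is 14 dB below the 14 dBu threshold.
A 1:2 expander multiplies undershoot by 2: 14 × 2 = 28 dB below threshold.
Output = 14 − 28 = -14 dBu.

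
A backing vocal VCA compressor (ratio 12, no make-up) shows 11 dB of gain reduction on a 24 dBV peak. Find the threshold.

Let T be the threshold. Output overshoot = (input overshoot)/R, so 13 − T = (24 − T)/12.
12·(13 − T) = 24 − T → 11·T = 156 − 24 = 132.
T = 132/11 = 12 dBV.

12 dBV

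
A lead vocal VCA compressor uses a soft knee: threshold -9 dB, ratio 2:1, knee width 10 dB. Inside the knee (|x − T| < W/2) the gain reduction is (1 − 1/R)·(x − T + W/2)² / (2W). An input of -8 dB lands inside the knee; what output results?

x − T + W/2 = -8 − (-9) + 5 = 6.
GR = (1 − 1/2) × 6² / 20 = 0.5 × 36 / 20 = 0.9 dB.
Output = -8 − 0.9 = -8.9 dB.

-8.9 dB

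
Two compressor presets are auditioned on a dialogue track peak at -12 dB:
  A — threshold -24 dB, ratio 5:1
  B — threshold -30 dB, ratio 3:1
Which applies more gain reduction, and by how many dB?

B, by 2.4 dB

A: overshoot 12 dB → output overshoot 2.4 dB → GR 9.6 dB.
B: overshoot 18 dB → output overshoot 6 dB → GR 12 dB.
Difference: 2.4 dB in favour of B.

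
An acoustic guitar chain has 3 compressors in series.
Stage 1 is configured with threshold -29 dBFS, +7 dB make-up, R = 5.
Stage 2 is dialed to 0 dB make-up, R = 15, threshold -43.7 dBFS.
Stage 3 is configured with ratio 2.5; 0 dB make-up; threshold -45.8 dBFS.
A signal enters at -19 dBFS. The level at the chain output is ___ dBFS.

-44.328 dBFS

Stage 1: 10 dB above -29 dBFS, reduced 5:1 to 2 dB above → -27 dBFS; +7 dB make-up → -20 dBFS.
Stage 2: overshoot 23.7 dB → 23.7/15 = 1.58 dB → -42.12 dBFS.
Stage 3: overshoot 3.68 dB → 3.68/2.5 = 1.472 dB → -44.328 dBFS.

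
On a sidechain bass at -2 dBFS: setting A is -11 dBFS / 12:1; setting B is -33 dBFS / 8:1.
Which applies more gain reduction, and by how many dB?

B, by 18.875 dB

A: GR = 9 − 9/12 = 8.25 dB.
B: GR = 31 − 31/8 = 27.125 dB.
B applies 18.875 dB more gain reduction.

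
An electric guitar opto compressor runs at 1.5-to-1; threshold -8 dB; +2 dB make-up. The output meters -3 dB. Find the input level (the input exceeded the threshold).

Remove make-up: -3 − 2 = -5 dB.
The compressed level sits -5 − (-8) = 3 dB over threshold.
Before 1.5:1 compression the overshoot was 3 × 1.5 = 4.5 dB, so input = -8 + 4.5 = -3.5 dB.

-3.5 dB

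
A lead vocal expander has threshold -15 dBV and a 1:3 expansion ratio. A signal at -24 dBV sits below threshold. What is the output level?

-42 dBV

Undershoot = (-15) − (-24) = 9 dB.
At 1:3, that expands to 27 dB under threshold.
Output = -15 − 27 = -42 dBV.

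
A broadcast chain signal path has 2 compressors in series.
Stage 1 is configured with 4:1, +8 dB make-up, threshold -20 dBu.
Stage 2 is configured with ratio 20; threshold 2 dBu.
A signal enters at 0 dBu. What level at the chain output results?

Stage 1: 0 dBu is 20 dB over -20 dBu; at 4:1 that becomes 5 dB over, giving -15 dBu; +8 dB make-up → -7 dBu.
Stage 2: below threshold (-7 ≤ 2); passes unchanged; output -7 dBu.

-7 dBu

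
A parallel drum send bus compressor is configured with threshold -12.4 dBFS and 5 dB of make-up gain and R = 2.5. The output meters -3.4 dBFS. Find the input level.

Remove make-up: -3.4 − 5 = -8.4 dBFS.
The compressed level sits -8.4 − (-12.4) = 4 dB over threshold.
Undo the ratio: input overshoot = 4 × 2.5 = 10 dB, giving input = -2.4 dBFS.

-2.4 dBFS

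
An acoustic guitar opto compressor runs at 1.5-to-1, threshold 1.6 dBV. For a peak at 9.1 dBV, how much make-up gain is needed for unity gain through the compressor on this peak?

2.5 dB

Without make-up, output = threshold + overshoot/1.5 = 1.6 + 5 = 6.6 dBV.
Gap to target: 2.5 dB.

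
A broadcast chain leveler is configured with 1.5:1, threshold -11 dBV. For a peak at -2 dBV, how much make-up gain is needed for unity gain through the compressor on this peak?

3 dB

Without make-up, output = threshold + overshoot/1.5 = -11 + 6 = -5 dBV.
Gap to target: 3 dB.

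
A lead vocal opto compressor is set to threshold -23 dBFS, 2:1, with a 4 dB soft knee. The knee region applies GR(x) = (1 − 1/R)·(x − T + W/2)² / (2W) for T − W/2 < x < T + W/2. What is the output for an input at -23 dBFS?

x − T + W/2 = -23 − (-23) + 2 = 2.
GR = (1 − 1/2) × 2² / 8 = 0.5 × 4 / 8 = 0.25 dB.
Output = -23 − 0.25 = -23.25 dBFS.

-23.25 dBFS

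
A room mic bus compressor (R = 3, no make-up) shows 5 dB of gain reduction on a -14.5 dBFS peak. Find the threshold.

Gain reduction = -14.5 − (-19.5) = 5 dB; output overshoot = GR / (R − 1) = 5 / 2 = 2.5 dB.
Threshold = output − output overshoot = -19.5 − 2.5 = -22 dBFS.

-22 dBFS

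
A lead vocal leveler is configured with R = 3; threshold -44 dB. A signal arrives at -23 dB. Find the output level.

-37 dB

-23 dB sits 21 dB over threshold.
3:1 compression reduces that to 21/3 = 7 dB over.
That puts the output at -37 dB.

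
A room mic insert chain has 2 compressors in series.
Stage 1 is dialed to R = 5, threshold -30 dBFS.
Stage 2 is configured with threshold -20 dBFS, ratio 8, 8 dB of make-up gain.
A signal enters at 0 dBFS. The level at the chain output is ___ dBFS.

Stage 1: 30 dB above -30 dBFS, reduced 5:1 to 6 dB above → -24 dBFS.
Stage 2: -24 dBFS ≤ -20 dBFS, so stage 2 doesn't engage; make-up brings it to -16 dBFS.

-16 dBFS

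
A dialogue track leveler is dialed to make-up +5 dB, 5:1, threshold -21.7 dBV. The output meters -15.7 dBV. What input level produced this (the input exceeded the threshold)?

-16.7 dBV

Remove make-up: -15.7 − 5 = -20.7 dBV.
The compressed level sits -20.7 − (-21.7) = 1 dB over threshold.
Undo the ratio: input overshoot = 1 × 5 = 5 dB, giving input = -16.7 dBV.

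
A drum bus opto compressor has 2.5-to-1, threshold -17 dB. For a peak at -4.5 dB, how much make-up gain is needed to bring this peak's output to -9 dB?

Overshoot 12.5 dB → 12.5/2.5 = 5 dB after compression, so the compressed level is -17 + 5 = -12 dB.
Make-up = target − compressed = -9 − (-12) = 3 dB.

3 dB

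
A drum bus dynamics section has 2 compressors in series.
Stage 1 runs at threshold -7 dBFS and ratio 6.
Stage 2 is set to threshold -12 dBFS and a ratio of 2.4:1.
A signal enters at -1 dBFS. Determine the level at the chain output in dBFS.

-9.5 dBFS

Stage 1: 6 dB above -7 dBFS, reduced 6:1 to 1 dB above → -6 dBFS.
Stage 2: overshoot 6 dB → 6/2.4 = 2.5 dB → -9.5 dBFS.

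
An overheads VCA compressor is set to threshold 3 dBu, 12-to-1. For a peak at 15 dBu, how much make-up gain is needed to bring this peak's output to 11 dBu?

Overshoot 12 dB → 12/12 = 1 dB after compression, so the compressed level is 3 + 1 = 4 dBu.
Make-up = target − compressed = 11 − 4 = 7 dB.

7 dB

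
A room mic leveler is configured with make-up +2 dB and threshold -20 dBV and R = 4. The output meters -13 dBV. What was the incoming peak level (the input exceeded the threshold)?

0 dBV

Stripping the +2 dB make-up gives -15 dBV at the gain stage.
The compressed level sits -15 − (-20) = 5 dB over threshold.
Before 4:1 compression the overshoot was 5 × 4 = 20 dB, so input = -20 + 20 = 0 dBV.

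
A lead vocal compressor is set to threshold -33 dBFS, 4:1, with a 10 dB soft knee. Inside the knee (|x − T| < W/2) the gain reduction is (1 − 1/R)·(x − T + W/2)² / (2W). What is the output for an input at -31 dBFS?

x − T + W/2 = -31 − (-33) + 5 = 7.
GR = (1 − 1/4) × 7² / 20 = 0.75 × 49 / 20 = 1.8375 dB.
Output = -31 − 1.8375 = -32.8375 dBFS.

-32.8375 dBFS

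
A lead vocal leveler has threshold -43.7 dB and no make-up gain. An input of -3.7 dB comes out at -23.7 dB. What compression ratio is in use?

2:1

Input overshoot = -3.7 − (-43.7) = 40 dB; output overshoot = -23.7 − (-43.7) = 20 dB.
Ratio = 40 / 20 = 2.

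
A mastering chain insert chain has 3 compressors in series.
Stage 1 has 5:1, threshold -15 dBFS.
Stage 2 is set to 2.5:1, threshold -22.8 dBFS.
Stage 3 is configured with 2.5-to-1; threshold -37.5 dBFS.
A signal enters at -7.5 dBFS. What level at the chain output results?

Stage 1: overshoot 7.5 dB → 7.5/5 = 1.5 dB → -13.5 dBFS.
Stage 2: 9.3 dB above -22.8 dBFS, reduced 2.5:1 to 3.72 dB above → -19.08 dBFS.
Stage 3: -19.08 dBFS is 18.42 dB over -37.5 dBFS; at 2.5:1 that becomes 7.368 dB over, giving -30.132 dBFS.

-30.132 dBFS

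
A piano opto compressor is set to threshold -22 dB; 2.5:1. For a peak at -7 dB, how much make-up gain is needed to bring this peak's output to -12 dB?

4 dB

Without make-up, output = threshold + overshoot/2.5 = -22 + 6 = -16 dB.
Gap to target: 4 dB.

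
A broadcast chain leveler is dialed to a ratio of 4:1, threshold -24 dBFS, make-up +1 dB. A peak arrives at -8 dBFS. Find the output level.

Overshoot: -8 − (-24) = 16 dB.
The 16 dB excess becomes 4 dB after 4:1 reduction.
That puts the output at -20 dBFS; make-up adds 1 dB, giving -19 dBFS.

-19 dBFS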